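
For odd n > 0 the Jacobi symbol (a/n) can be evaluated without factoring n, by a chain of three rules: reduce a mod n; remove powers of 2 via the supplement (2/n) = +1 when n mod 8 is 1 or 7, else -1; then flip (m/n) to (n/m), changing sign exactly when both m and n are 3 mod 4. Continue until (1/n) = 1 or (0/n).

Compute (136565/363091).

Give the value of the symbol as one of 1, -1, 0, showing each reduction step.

flip (136565/363091) -> (363091/136565): both odd, 136565 mod 4 = 1, 363091 mod 4 = 3, so the flip contributes +1; sign now +1
(363091/136565): 363091 mod 136565 = 89961, so (363091/136565) = (89961/136565)
flip (89961/136565) -> (136565/89961): both odd, 89961 mod 4 = 1, 136565 mod 4 = 1, so the flip contributes +1; sign now +1
(136565/89961): 136565 mod 89961 = 46604, so (136565/89961) = (46604/89961)
factor out 2^2: 46604 = 2^2·11651; with 89961 mod 8 = 1, (2/89961) = +1; sign now +1; continue with (11651/89961)
flip (11651/89961) -> (89961/11651): both odd, 11651 mod 4 = 3, 89961 mod 4 = 1, so the flip contributes +1; sign now +1
(89961/11651): 89961 mod 11651 = 8404, so (89961/11651) = (8404/11651)
factor out 2^2: 8404 = 2^2·2101; with 11651 mod 8 = 3, (2/11651) = -1; sign now +1; continue with (2101/11651)
flip (2101/11651) -> (11651/2101): both odd, 2101 mod 4 = 1, 11651 mod 4 = 3, so the flip contributes +1; sign now +1
(11651/2101): 11651 mod 2101 = 1146, so (11651/2101) = (1146/2101)
factor out 2^1: 1146 = 2^1·573; with 2101 mod 8 = 5, (2/2101) = -1; sign now -1; continue with (573/2101)
flip (573/2101) -> (2101/573): both odd, 573 mod 4 = 1, 2101 mod 4 = 1, so the flip contributes +1; sign now -1
(2101/573): 2101 mod 573 = 382, so (2101/573) = (382/573)
factor out 2^1: 382 = 2^1·191; with 573 mod 8 = 5, (2/573) = -1; sign now +1; continue with (191/573)
flip (191/573) -> (573/191): both odd, 191 mod 4 = 3, 573 mod 4 = 1, so the flip contributes +1; sign now +1
(573/191): 573 mod 191 = 0, so (573/191) = (0/191)
reached (0/191); gcd(a, n) > 1, so (0/191) = 0 and the symbol is 0

0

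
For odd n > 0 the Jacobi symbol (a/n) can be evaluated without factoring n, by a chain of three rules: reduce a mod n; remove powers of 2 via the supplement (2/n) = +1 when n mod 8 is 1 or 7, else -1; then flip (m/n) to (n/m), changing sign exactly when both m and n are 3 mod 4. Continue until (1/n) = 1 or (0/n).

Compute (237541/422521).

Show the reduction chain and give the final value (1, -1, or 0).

-1

reciprocity: (237541/422521) = +1·(422521/237541) since 237541 mod 4 = 1, 422521 mod 4 = 1; sign now +1
(422521/237541) = (184980/237541)   [reduce mod 237541]
184980 = 2^2·46245; (2/237541) = -1 since 237541 mod 8 = 5, so (184980/237541) = (-1)^2·(46245/237541); sign now +1
reciprocity: (46245/237541) = +1·(237541/46245) since 46245 mod 4 = 1, 237541 mod 4 = 1; sign now +1
(237541/46245) = (6316/46245)   [reduce mod 46245]
6316 = 2^2·1579; (2/46245) = -1 since 46245 mod 8 = 5, so (6316/46245) = (-1)^2·(1579/46245); sign now +1
reciprocity: (1579/46245) = +1·(46245/1579) since 1579 mod 4 = 3, 46245 mod 4 = 1; sign now +1
(46245/1579) = (454/1579)   [reduce mod 1579]
454 = 2^1·227; (2/1579) = -1 since 1579 mod 8 = 3, so (454/1579) = (-1)^1·(227/1579); sign now -1
reciprocity: (227/1579) = -1·(1579/227) since 227 mod 4 = 3, 1579 mod 4 = 3; sign now +1
(1579/227) = (217/227)   [reduce mod 227]
reciprocity: (217/227) = +1·(227/217) since 217 mod 4 = 1, 227 mod 4 = 3; sign now +1
(227/217) = (10/217)   [reduce mod 217]
10 = 2^1·5; (2/217) = +1 since 217 mod 8 = 1, so (10/217) = (+1)^1·(5/217); sign now +1
reciprocity: (5/217) = +1·(217/5) since 5 mod 4 = 1, 217 mod 4 = 1; sign now +1
(217/5) = (2/5)   [reduce mod 5]
2 = 2^1·1; (2/5) = -1 since 5 mod 8 = 5, so (2/5) = (-1)^1·(1/5); sign now -1
(1/5) = 1; final value = sign = -1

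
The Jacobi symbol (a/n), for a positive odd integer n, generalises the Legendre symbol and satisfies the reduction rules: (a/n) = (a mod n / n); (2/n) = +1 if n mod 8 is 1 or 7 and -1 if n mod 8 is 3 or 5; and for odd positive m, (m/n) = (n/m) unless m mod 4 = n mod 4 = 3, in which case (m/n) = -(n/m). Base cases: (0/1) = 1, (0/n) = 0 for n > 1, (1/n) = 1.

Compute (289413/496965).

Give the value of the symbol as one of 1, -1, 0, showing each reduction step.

0

flip (289413/496965) -> (496965/289413): both odd, 289413 mod 4 = 1, 496965 mod 4 = 1, so the flip contributes +1; sign now +1
(496965/289413): 496965 mod 289413 = 207552, so (496965/289413) = (207552/289413)
factor out 2^6: 207552 = 2^6·3243; with 289413 mod 8 = 5, (2/289413) = -1; sign now +1; continue with (3243/289413)
flip (3243/289413) -> (289413/3243): both odd, 3243 mod 4 = 3, 289413 mod 4 = 1, so the flip contributes +1; sign now +1
(289413/3243): 289413 mod 3243 = 786, so (289413/3243) = (786/3243)
factor out 2^1: 786 = 2^1·393; with 3243 mod 8 = 3, (2/3243) = -1; sign now -1; continue with (393/3243)
flip (393/3243) -> (3243/393): both odd, 393 mod 4 = 1, 3243 mod 4 = 3, so the flip contributes +1; sign now -1
(3243/393): 3243 mod 393 = 99, so (3243/393) = (99/393)
flip (99/393) -> (393/99): both odd, 99 mod 4 = 3, 393 mod 4 = 1, so the flip contributes +1; sign now -1
(393/99): 393 mod 99 = 96, so (393/99) = (96/99)
factor out 2^5: 96 = 2^5·3; with 99 mod 8 = 3, (2/99) = -1; sign now +1; continue with (3/99)
flip (3/99) -> (99/3): both odd, 3 mod 4 = 3, 99 mod 4 = 3, so the flip contributes -1; sign now -1
(99/3): 99 mod 3 = 0, so (99/3) = (0/3)
reached (0/3); gcd(a, n) > 1, so (0/3) = 0 and the symbol is 0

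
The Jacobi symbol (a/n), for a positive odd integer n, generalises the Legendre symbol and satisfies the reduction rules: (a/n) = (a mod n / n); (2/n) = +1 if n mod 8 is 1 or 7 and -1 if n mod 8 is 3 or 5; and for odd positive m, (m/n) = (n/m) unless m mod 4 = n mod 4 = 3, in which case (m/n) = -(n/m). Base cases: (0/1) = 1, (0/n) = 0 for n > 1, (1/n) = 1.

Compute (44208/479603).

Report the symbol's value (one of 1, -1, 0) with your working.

-1

factor out 2^4: 44208 = 2^4·2763; with 479603 mod 8 = 3, (2/479603) = -1; sign now +1; continue with (2763/479603)
flip (2763/479603) -> (479603/2763): both odd, 2763 mod 4 = 3, 479603 mod 4 = 3, so the flip contributes -1; sign now -1
(479603/2763): 479603 mod 2763 = 1604, so (479603/2763) = (1604/2763)
factor out 2^2: 1604 = 2^2·401; with 2763 mod 8 = 3, (2/2763) = -1; sign now -1; continue with (401/2763)
flip (401/2763) -> (2763/401): both odd, 401 mod 4 = 1, 2763 mod 4 = 3, so the flip contributes +1; sign now -1
(2763/401): 2763 mod 401 = 357, so (2763/401) = (357/401)
flip (357/401) -> (401/357): both odd, 357 mod 4 = 1, 401 mod 4 = 1, so the flip contributes +1; sign now -1
(401/357): 401 mod 357 = 44, so (401/357) = (44/357)
factor out 2^2: 44 = 2^2·11; with 357 mod 8 = 5, (2/357) = -1; sign now -1; continue with (11/357)
flip (11/357) -> (357/11): both odd, 11 mod 4 = 3, 357 mod 4 = 1, so the flip contributes +1; sign now -1
(357/11): 357 mod 11 = 5, so (357/11) = (5/11)
flip (5/11) -> (11/5): both odd, 5 mod 4 = 1, 11 mod 4 = 3, so the flip contributes +1; sign now -1
(11/5): 11 mod 5 = 1, so (11/5) = (1/5)
reached (1/5) = 1, so the symbol is -1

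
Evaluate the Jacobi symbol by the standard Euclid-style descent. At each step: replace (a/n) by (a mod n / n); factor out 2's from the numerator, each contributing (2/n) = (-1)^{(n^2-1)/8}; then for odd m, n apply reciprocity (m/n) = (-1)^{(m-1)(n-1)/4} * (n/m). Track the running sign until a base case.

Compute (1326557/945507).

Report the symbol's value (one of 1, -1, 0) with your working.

1

(1326557/945507) = (381050/945507)   [reduce mod 945507]
381050 = 2^1·190525; (2/945507) = -1 since 945507 mod 8 = 3, so (381050/945507) = (-1)^1·(190525/945507); sign now -1
reciprocity: (190525/945507) = +1·(945507/190525) since 190525 mod 4 = 1, 945507 mod 4 = 3; sign now -1
(945507/190525) = (183407/190525)   [reduce mod 190525]
reciprocity: (183407/190525) = +1·(190525/183407) since 183407 mod 4 = 3, 190525 mod 4 = 1; sign now -1
(190525/183407) = (7118/183407)   [reduce mod 183407]
7118 = 2^1·3559; (2/183407) = +1 since 183407 mod 8 = 7, so (7118/183407) = (+1)^1·(3559/183407); sign now -1
reciprocity: (3559/183407) = -1·(183407/3559) since 3559 mod 4 = 3, 183407 mod 4 = 3; sign now +1
(183407/3559) = (1898/3559)   [reduce mod 3559]
1898 = 2^1·949; (2/3559) = +1 since 3559 mod 8 = 7, so (1898/3559) = (+1)^1·(949/3559); sign now +1
reciprocity: (949/3559) = +1·(3559/949) since 949 mod 4 = 1, 3559 mod 4 = 3; sign now +1
(3559/949) = (712/949)   [reduce mod 949]
712 = 2^3·89; (2/949) = -1 since 949 mod 8 = 5, so (712/949) = (-1)^3·(89/949); sign now -1
reciprocity: (89/949) = +1·(949/89) since 89 mod 4 = 1, 949 mod 4 = 1; sign now -1
(949/89) = (59/89)   [reduce mod 89]
reciprocity: (59/89) = +1·(89/59) since 59 mod 4 = 3, 89 mod 4 = 1; sign now -1
(89/59) = (30/59)   [reduce mod 59]
30 = 2^1·15; (2/59) = -1 since 59 mod 8 = 3, so (30/59) = (-1)^1·(15/59); sign now +1
reciprocity: (15/59) = -1·(59/15) since 15 mod 4 = 3, 59 mod 4 = 3; sign now -1
(59/15) = (14/15)   [reduce mod 15]
14 = 2^1·7; (2/15) = +1 since 15 mod 8 = 7, so (14/15) = (+1)^1·(7/15); sign now -1
reciprocity: (7/15) = -1·(15/7) since 7 mod 4 = 3, 15 mod 4 = 3; sign now +1
(15/7) = (1/7)   [reduce mod 7]
(1/7) = 1; final value = sign = +1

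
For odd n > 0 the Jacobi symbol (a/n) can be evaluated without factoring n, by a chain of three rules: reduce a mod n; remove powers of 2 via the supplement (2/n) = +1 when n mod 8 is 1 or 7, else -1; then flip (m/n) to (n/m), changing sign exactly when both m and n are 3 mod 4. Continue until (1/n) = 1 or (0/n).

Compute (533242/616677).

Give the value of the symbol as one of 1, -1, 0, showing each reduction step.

533242 = 2^1·266621; (2/616677) = -1 since 616677 mod 8 = 5, so (533242/616677) = (-1)^1·(266621/616677); sign now -1
reciprocity: (266621/616677) = +1·(616677/266621) since 266621 mod 4 = 1, 616677 mod 4 = 1; sign now -1
(616677/266621) = (83435/266621)   [reduce mod 266621]
reciprocity: (83435/266621) = +1·(266621/83435) since 83435 mod 4 = 3, 266621 mod 4 = 1; sign now -1
(266621/83435) = (16316/83435)   [reduce mod 83435]
16316 = 2^2·4079; (2/83435) = -1 since 83435 mod 8 = 3, so (16316/83435) = (-1)^2·(4079/83435); sign now -1
reciprocity: (4079/83435) = -1·(83435/4079) since 4079 mod 4 = 3, 83435 mod 4 = 3; sign now +1
(83435/4079) = (1855/4079)   [reduce mod 4079]
reciprocity: (1855/4079) = -1·(4079/1855) since 1855 mod 4 = 3, 4079 mod 4 = 3; sign now -1
(4079/1855) = (369/1855)   [reduce mod 1855]
reciprocity: (369/1855) = +1·(1855/369) since 369 mod 4 = 1, 1855 mod 4 = 3; sign now -1
(1855/369) = (10/369)   [reduce mod 369]
10 = 2^1·5; (2/369) = +1 since 369 mod 8 = 1, so (10/369) = (+1)^1·(5/369); sign now -1
reciprocity: (5/369) = +1·(369/5) since 5 mod 4 = 1, 369 mod 4 = 1; sign now -1
(369/5) = (4/5)   [reduce mod 5]
4 = 2^2·1; (2/5) = -1 since 5 mod 8 = 5, so (4/5) = (-1)^2·(1/5); sign now -1
(1/5) = 1; final value = sign = -1

-1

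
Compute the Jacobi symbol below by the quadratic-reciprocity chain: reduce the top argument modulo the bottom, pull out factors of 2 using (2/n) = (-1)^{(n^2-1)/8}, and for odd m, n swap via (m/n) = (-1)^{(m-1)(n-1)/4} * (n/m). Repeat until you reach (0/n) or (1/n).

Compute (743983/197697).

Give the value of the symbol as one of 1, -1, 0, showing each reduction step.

1

(743983/197697): 743983 mod 197697 = 150892, so (743983/197697) = (150892/197697)
factor out 2^2: 150892 = 2^2·37723; with 197697 mod 8 = 1, (2/197697) = +1; sign now +1; continue with (37723/197697)
flip (37723/197697) -> (197697/37723): both odd, 37723 mod 4 = 3, 197697 mod 4 = 1, so the flip contributes +1; sign now +1
(197697/37723): 197697 mod 37723 = 9082, so (197697/37723) = (9082/37723)
factor out 2^1: 9082 = 2^1·4541; with 37723 mod 8 = 3, (2/37723) = -1; sign now -1; continue with (4541/37723)
flip (4541/37723) -> (37723/4541): both odd, 4541 mod 4 = 1, 37723 mod 4 = 3, so the flip contributes +1; sign now -1
(37723/4541): 37723 mod 4541 = 1395, so (37723/4541) = (1395/4541)
flip (1395/4541) -> (4541/1395): both odd, 1395 mod 4 = 3, 4541 mod 4 = 1, so the flip contributes +1; sign now -1
(4541/1395): 4541 mod 1395 = 356, so (4541/1395) = (356/1395)
factor out 2^2: 356 = 2^2·89; with 1395 mod 8 = 3, (2/1395) = -1; sign now -1; continue with (89/1395)
flip (89/1395) -> (1395/89): both odd, 89 mod 4 = 1, 1395 mod 4 = 3, so the flip contributes +1; sign now -1
(1395/89): 1395 mod 89 = 60, so (1395/89) = (60/89)
factor out 2^2: 60 = 2^2·15; with 89 mod 8 = 1, (2/89) = +1; sign now -1; continue with (15/89)
flip (15/89) -> (89/15): both odd, 15 mod 4 = 3, 89 mod 4 = 1, so the flip contributes +1; sign now -1
(89/15): 89 mod 15 = 14, so (89/15) = (14/15)
factor out 2^1: 14 = 2^1·7; with 15 mod 8 = 7, (2/15) = +1; sign now -1; continue with (7/15)
flip (7/15) -> (15/7): both odd, 7 mod 4 = 3, 15 mod 4 = 3, so the flip contributes -1; sign now +1
(15/7): 15 mod 7 = 1, so (15/7) = (1/7)
reached (1/7) = 1, so the symbol is +1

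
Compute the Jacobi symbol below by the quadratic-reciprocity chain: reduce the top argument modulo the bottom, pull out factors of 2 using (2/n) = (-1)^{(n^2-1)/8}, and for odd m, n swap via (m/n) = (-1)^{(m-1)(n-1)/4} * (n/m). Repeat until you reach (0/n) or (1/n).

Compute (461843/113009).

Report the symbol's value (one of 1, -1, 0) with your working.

-1

(461843/113009) = (9807/113009)   [reduce mod 113009]
reciprocity: (9807/113009) = +1·(113009/9807) since 9807 mod 4 = 3, 113009 mod 4 = 1; sign now +1
(113009/9807) = (5132/9807)   [reduce mod 9807]
5132 = 2^2·1283; (2/9807) = +1 since 9807 mod 8 = 7, so (5132/9807) = (+1)^2·(1283/9807); sign now +1
reciprocity: (1283/9807) = -1·(9807/1283) since 1283 mod 4 = 3, 9807 mod 4 = 3; sign now -1
(9807/1283) = (826/1283)   [reduce mod 1283]
826 = 2^1·413; (2/1283) = -1 since 1283 mod 8 = 3, so (826/1283) = (-1)^1·(413/1283); sign now +1
reciprocity: (413/1283) = +1·(1283/413) since 413 mod 4 = 1, 1283 mod 4 = 3; sign now +1
(1283/413) = (44/413)   [reduce mod 413]
44 = 2^2·11; (2/413) = -1 since 413 mod 8 = 5, so (44/413) = (-1)^2·(11/413); sign now +1
reciprocity: (11/413) = +1·(413/11) since 11 mod 4 = 3, 413 mod 4 = 1; sign now +1
(413/11) = (6/11)   [reduce mod 11]
6 = 2^1·3; (2/11) = -1 since 11 mod 8 = 3, so (6/11) = (-1)^1·(3/11); sign now -1
reciprocity: (3/11) = -1·(11/3) since 3 mod 4 = 3, 11 mod 4 = 3; sign now +1
(11/3) = (2/3)   [reduce mod 3]
2 = 2^1·1; (2/3) = -1 since 3 mod 8 = 3, so (2/3) = (-1)^1·(1/3); sign now -1
(1/3) = 1; final value = sign = -1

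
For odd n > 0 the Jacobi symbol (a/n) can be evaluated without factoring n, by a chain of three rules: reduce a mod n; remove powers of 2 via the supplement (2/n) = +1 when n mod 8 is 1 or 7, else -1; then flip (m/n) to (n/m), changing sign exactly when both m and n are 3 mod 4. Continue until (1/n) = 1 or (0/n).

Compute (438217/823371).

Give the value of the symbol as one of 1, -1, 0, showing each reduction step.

reciprocity: (438217/823371) = +1·(823371/438217) since 438217 mod 4 = 1, 823371 mod 4 = 3; sign now +1
(823371/438217) = (385154/438217)   [reduce mod 438217]
385154 = 2^1·192577; (2/438217) = +1 since 438217 mod 8 = 1, so (385154/438217) = (+1)^1·(192577/438217); sign now +1
reciprocity: (192577/438217) = +1·(438217/192577) since 192577 mod 4 = 1, 438217 mod 4 = 1; sign now +1
(438217/192577) = (53063/192577)   [reduce mod 192577]
reciprocity: (53063/192577) = +1·(192577/53063) since 53063 mod 4 = 3, 192577 mod 4 = 1; sign now +1
(192577/53063) = (33388/53063)   [reduce mod 53063]
33388 = 2^2·8347; (2/53063) = +1 since 53063 mod 8 = 7, so (33388/53063) = (+1)^2·(8347/53063); sign now +1
reciprocity: (8347/53063) = -1·(53063/8347) since 8347 mod 4 = 3, 53063 mod 4 = 3; sign now -1
(53063/8347) = (2981/8347)   [reduce mod 8347]
reciprocity: (2981/8347) = +1·(8347/2981) since 2981 mod 4 = 1, 8347 mod 4 = 3; sign now -1
(8347/2981) = (2385/2981)   [reduce mod 2981]
reciprocity: (2385/2981) = +1·(2981/2385) since 2385 mod 4 = 1, 2981 mod 4 = 1; sign now -1
(2981/2385) = (596/2385)   [reduce mod 2385]
596 = 2^2·149; (2/2385) = +1 since 2385 mod 8 = 1, so (596/2385) = (+1)^2·(149/2385); sign now -1
reciprocity: (149/2385) = +1·(2385/149) since 149 mod 4 = 1, 2385 mod 4 = 1; sign now -1
(2385/149) = (1/149)   [reduce mod 149]
(1/149) = 1; final value = sign = -1

-1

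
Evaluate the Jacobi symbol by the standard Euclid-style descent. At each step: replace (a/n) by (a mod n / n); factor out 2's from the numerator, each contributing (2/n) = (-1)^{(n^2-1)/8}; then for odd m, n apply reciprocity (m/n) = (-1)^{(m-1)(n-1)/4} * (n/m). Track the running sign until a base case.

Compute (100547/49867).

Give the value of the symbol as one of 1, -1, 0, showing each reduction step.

-1

(100547/49867) = (813/49867)   [reduce mod 49867]
reciprocity: (813/49867) = +1·(49867/813) since 813 mod 4 = 1, 49867 mod 4 = 3; sign now +1
(49867/813) = (274/813)   [reduce mod 813]
274 = 2^1·137; (2/813) = -1 since 813 mod 8 = 5, so (274/813) = (-1)^1·(137/813); sign now -1
reciprocity: (137/813) = +1·(813/137) since 137 mod 4 = 1, 813 mod 4 = 1; sign now -1
(813/137) = (128/137)   [reduce mod 137]
128 = 2^7·1; (2/137) = +1 since 137 mod 8 = 1, so (128/137) = (+1)^7·(1/137); sign now -1
(1/137) = 1; final value = sign = -1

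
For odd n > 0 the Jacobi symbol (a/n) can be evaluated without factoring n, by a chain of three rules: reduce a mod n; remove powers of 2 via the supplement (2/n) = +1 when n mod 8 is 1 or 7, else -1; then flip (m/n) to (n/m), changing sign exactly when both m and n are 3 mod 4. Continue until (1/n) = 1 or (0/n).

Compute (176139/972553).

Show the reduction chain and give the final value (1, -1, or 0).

flip (176139/972553) -> (972553/176139): both odd, 176139 mod 4 = 3, 972553 mod 4 = 1, so the flip contributes +1; sign now +1
(972553/176139): 972553 mod 176139 = 91858, so (972553/176139) = (91858/176139)
factor out 2^1: 91858 = 2^1·45929; with 176139 mod 8 = 3, (2/176139) = -1; sign now -1; continue with (45929/176139)
flip (45929/176139) -> (176139/45929): both odd, 45929 mod 4 = 1, 176139 mod 4 = 3, so the flip contributes +1; sign now -1
(176139/45929): 176139 mod 45929 = 38352, so (176139/45929) = (38352/45929)
factor out 2^4: 38352 = 2^4·2397; with 45929 mod 8 = 1, (2/45929) = +1; sign now -1; continue with (2397/45929)
flip (2397/45929) -> (45929/2397): both odd, 2397 mod 4 = 1, 45929 mod 4 = 1, so the flip contributes +1; sign now -1
(45929/2397): 45929 mod 2397 = 386, so (45929/2397) = (386/2397)
factor out 2^1: 386 = 2^1·193; with 2397 mod 8 = 5, (2/2397) = -1; sign now +1; continue with (193/2397)
flip (193/2397) -> (2397/193): both odd, 193 mod 4 = 1, 2397 mod 4 = 1, so the flip contributes +1; sign now +1
(2397/193): 2397 mod 193 = 81, so (2397/193) = (81/193)
flip (81/193) -> (193/81): both odd, 81 mod 4 = 1, 193 mod 4 = 1, so the flip contributes +1; sign now +1
(193/81): 193 mod 81 = 31, so (193/81) = (31/81)
flip (31/81) -> (81/31): both odd, 31 mod 4 = 3, 81 mod 4 = 1, so the flip contributes +1; sign now +1
(81/31): 81 mod 31 = 19, so (81/31) = (19/31)
flip (19/31) -> (31/19): both odd, 19 mod 4 = 3, 31 mod 4 = 3, so the flip contributes -1; sign now -1
(31/19): 31 mod 19 = 12, so (31/19) = (12/19)
factor out 2^2: 12 = 2^2·3; with 19 mod 8 = 3, (2/19) = -1; sign now -1; continue with (3/19)
flip (3/19) -> (19/3): both odd, 3 mod 4 = 3, 19 mod 4 = 3, so the flip contributes -1; sign now +1
(19/3): 19 mod 3 = 1, so (19/3) = (1/3)
reached (1/3) = 1, so the symbol is +1

1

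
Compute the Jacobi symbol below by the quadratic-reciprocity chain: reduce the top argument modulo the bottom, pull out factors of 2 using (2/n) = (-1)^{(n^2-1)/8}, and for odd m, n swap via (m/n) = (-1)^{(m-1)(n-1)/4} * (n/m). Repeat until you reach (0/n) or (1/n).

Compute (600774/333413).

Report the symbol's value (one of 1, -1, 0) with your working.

(600774/333413): 600774 mod 333413 = 267361, so (600774/333413) = (267361/333413)
flip (267361/333413) -> (333413/267361): both odd, 267361 mod 4 = 1, 333413 mod 4 = 1, so the flip contributes +1; sign now +1
(333413/267361): 333413 mod 267361 = 66052, so (333413/267361) = (66052/267361)
factor out 2^2: 66052 = 2^2·16513; with 267361 mod 8 = 1, (2/267361) = +1; sign now +1; continue with (16513/267361)
flip (16513/267361) -> (267361/16513): both odd, 16513 mod 4 = 1, 267361 mod 4 = 1, so the flip contributes +1; sign now +1
(267361/16513): 267361 mod 16513 = 3153, so (267361/16513) = (3153/16513)
flip (3153/16513) -> (16513/3153): both odd, 3153 mod 4 = 1, 16513 mod 4 = 1, so the flip contributes +1; sign now +1
(16513/3153): 16513 mod 3153 = 748, so (16513/3153) = (748/3153)
factor out 2^2: 748 = 2^2·187; with 3153 mod 8 = 1, (2/3153) = +1; sign now +1; continue with (187/3153)
flip (187/3153) -> (3153/187): both odd, 187 mod 4 = 3, 3153 mod 4 = 1, so the flip contributes +1; sign now +1
(3153/187): 3153 mod 187 = 161, so (3153/187) = (161/187)
flip (161/187) -> (187/161): both odd, 161 mod 4 = 1, 187 mod 4 = 3, so the flip contributes +1; sign now +1
(187/161): 187 mod 161 = 26, so (187/161) = (26/161)
factor out 2^1: 26 = 2^1·13; with 161 mod 8 = 1, (2/161) = +1; sign now +1; continue with (13/161)
flip (13/161) -> (161/13): both odd, 13 mod 4 = 1, 161 mod 4 = 1, so the flip contributes +1; sign now +1
(161/13): 161 mod 13 = 5, so (161/13) = (5/13)
flip (5/13) -> (13/5): both odd, 5 mod 4 = 1, 13 mod 4 = 1, so the flip contributes +1; sign now +1
(13/5): 13 mod 5 = 3, so (13/5) = (3/5)
flip (3/5) -> (5/3): both odd, 3 mod 4 = 3, 5 mod 4 = 1, so the flip contributes +1; sign now +1
(5/3): 5 mod 3 = 2, so (5/3) = (2/3)
factor out 2^1: 2 = 2^1·1; with 3 mod 8 = 3, (2/3) = -1; sign now -1; continue with (1/3)
reached (1/3) = 1, so the symbol is -1

-1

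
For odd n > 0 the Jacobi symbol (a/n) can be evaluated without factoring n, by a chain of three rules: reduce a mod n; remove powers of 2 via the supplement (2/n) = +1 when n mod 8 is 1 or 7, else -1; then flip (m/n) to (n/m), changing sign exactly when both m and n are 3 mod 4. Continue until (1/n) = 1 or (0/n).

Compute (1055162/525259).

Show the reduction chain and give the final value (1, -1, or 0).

(1055162/525259) = (4644/525259)   [reduce mod 525259]
4644 = 2^2·1161; (2/525259) = -1 since 525259 mod 8 = 3, so (4644/525259) = (-1)^2·(1161/525259); sign now +1
reciprocity: (1161/525259) = +1·(525259/1161) since 1161 mod 4 = 1, 525259 mod 4 = 3; sign now +1
(525259/1161) = (487/1161)   [reduce mod 1161]
reciprocity: (487/1161) = +1·(1161/487) since 487 mod 4 = 3, 1161 mod 4 = 1; sign now +1
(1161/487) = (187/487)   [reduce mod 487]
reciprocity: (187/487) = -1·(487/187) since 187 mod 4 = 3, 487 mod 4 = 3; sign now -1
(487/187) = (113/187)   [reduce mod 187]
reciprocity: (113/187) = +1·(187/113) since 113 mod 4 = 1, 187 mod 4 = 3; sign now -1
(187/113) = (74/113)   [reduce mod 113]
74 = 2^1·37; (2/113) = +1 since 113 mod 8 = 1, so (74/113) = (+1)^1·(37/113); sign now -1
reciprocity: (37/113) = +1·(113/37) since 37 mod 4 = 1, 113 mod 4 = 1; sign now -1
(113/37) = (2/37)   [reduce mod 37]
2 = 2^1·1; (2/37) = -1 since 37 mod 8 = 5, so (2/37) = (-1)^1·(1/37); sign now +1
(1/37) = 1; final value = sign = +1

1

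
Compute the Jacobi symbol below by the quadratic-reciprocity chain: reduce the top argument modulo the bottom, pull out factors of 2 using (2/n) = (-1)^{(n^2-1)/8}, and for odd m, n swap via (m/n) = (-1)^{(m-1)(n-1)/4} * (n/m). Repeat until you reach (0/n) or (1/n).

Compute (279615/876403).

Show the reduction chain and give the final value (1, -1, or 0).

reciprocity: (279615/876403) = -1·(876403/279615) since 279615 mod 4 = 3, 876403 mod 4 = 3; sign now -1
(876403/279615) = (37558/279615)   [reduce mod 279615]
37558 = 2^1·18779; (2/279615) = +1 since 279615 mod 8 = 7, so (37558/279615) = (+1)^1·(18779/279615); sign now -1
reciprocity: (18779/279615) = -1·(279615/18779) since 18779 mod 4 = 3, 279615 mod 4 = 3; sign now +1
(279615/18779) = (16709/18779)   [reduce mod 18779]
reciprocity: (16709/18779) = +1·(18779/16709) since 16709 mod 4 = 1, 18779 mod 4 = 3; sign now +1
(18779/16709) = (2070/16709)   [reduce mod 16709]
2070 = 2^1·1035; (2/16709) = -1 since 16709 mod 8 = 5, so (2070/16709) = (-1)^1·(1035/16709); sign now -1
reciprocity: (1035/16709) = +1·(16709/1035) since 1035 mod 4 = 3, 16709 mod 4 = 1; sign now -1
(16709/1035) = (149/1035)   [reduce mod 1035]
reciprocity: (149/1035) = +1·(1035/149) since 149 mod 4 = 1, 1035 mod 4 = 3; sign now -1
(1035/149) = (141/149)   [reduce mod 149]
reciprocity: (141/149) = +1·(149/141) since 141 mod 4 = 1, 149 mod 4 = 1; sign now -1
(149/141) = (8/141)   [reduce mod 141]
8 = 2^3·1; (2/141) = -1 since 141 mod 8 = 5, so (8/141) = (-1)^3·(1/141); sign now +1
(1/141) = 1; final value = sign = +1

1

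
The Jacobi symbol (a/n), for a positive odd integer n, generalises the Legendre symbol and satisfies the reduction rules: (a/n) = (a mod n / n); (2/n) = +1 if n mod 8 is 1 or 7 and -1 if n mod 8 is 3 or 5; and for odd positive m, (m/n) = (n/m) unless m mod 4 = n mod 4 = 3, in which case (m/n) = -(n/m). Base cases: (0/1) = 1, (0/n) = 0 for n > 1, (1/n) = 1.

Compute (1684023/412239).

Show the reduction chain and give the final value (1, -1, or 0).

0

(1684023/412239): 1684023 mod 412239 = 35067, so (1684023/412239) = (35067/412239)
flip (35067/412239) -> (412239/35067): both odd, 35067 mod 4 = 3, 412239 mod 4 = 3, so the flip contributes -1; sign now -1
(412239/35067): 412239 mod 35067 = 26502, so (412239/35067) = (26502/35067)
factor out 2^1: 26502 = 2^1·13251; with 35067 mod 8 = 3, (2/35067) = -1; sign now +1; continue with (13251/35067)
flip (13251/35067) -> (35067/13251): both odd, 13251 mod 4 = 3, 35067 mod 4 = 3, so the flip contributes -1; sign now -1
(35067/13251): 35067 mod 13251 = 8565, so (35067/13251) = (8565/13251)
flip (8565/13251) -> (13251/8565): both odd, 8565 mod 4 = 1, 13251 mod 4 = 3, so the flip contributes +1; sign now -1
(13251/8565): 13251 mod 8565 = 4686, so (13251/8565) = (4686/8565)
factor out 2^1: 4686 = 2^1·2343; with 8565 mod 8 = 5, (2/8565) = -1; sign now +1; continue with (2343/8565)
flip (2343/8565) -> (8565/2343): both odd, 2343 mod 4 = 3, 8565 mod 4 = 1, so the flip contributes +1; sign now +1
(8565/2343): 8565 mod 2343 = 1536, so (8565/2343) = (1536/2343)
factor out 2^9: 1536 = 2^9·3; with 2343 mod 8 = 7, (2/2343) = +1; sign now +1; continue with (3/2343)
flip (3/2343) -> (2343/3): both odd, 3 mod 4 = 3, 2343 mod 4 = 3, so the flip contributes -1; sign now -1
(2343/3): 2343 mod 3 = 0, so (2343/3) = (0/3)
reached (0/3); gcd(a, n) > 1, so (0/3) = 0 and the symbol is 0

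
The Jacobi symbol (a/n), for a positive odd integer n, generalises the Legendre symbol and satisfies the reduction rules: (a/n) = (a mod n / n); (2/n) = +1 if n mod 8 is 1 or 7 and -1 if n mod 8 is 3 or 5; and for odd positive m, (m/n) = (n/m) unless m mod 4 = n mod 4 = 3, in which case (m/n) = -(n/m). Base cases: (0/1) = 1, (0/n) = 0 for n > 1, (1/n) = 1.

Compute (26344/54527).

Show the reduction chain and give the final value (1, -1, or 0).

-1

factor out 2^3: 26344 = 2^3·3293; with 54527 mod 8 = 7, (2/54527) = +1; sign now +1; continue with (3293/54527)
flip (3293/54527) -> (54527/3293): both odd, 3293 mod 4 = 1, 54527 mod 4 = 3, so the flip contributes +1; sign now +1
(54527/3293): 54527 mod 3293 = 1839, so (54527/3293) = (1839/3293)
flip (1839/3293) -> (3293/1839): both odd, 1839 mod 4 = 3, 3293 mod 4 = 1, so the flip contributes +1; sign now +1
(3293/1839): 3293 mod 1839 = 1454, so (3293/1839) = (1454/1839)
factor out 2^1: 1454 = 2^1·727; with 1839 mod 8 = 7, (2/1839) = +1; sign now +1; continue with (727/1839)
flip (727/1839) -> (1839/727): both odd, 727 mod 4 = 3, 1839 mod 4 = 3, so the flip contributes -1; sign now -1
(1839/727): 1839 mod 727 = 385, so (1839/727) = (385/727)
flip (385/727) -> (727/385): both odd, 385 mod 4 = 1, 727 mod 4 = 3, so the flip contributes +1; sign now -1
(727/385): 727 mod 385 = 342, so (727/385) = (342/385)
factor out 2^1: 342 = 2^1·171; with 385 mod 8 = 1, (2/385) = +1; sign now -1; continue with (171/385)
flip (171/385) -> (385/171): both odd, 171 mod 4 = 3, 385 mod 4 = 1, so the flip contributes +1; sign now -1
(385/171): 385 mod 171 = 43, so (385/171) = (43/171)
flip (43/171) -> (171/43): both odd, 43 mod 4 = 3, 171 mod 4 = 3, so the flip contributes -1; sign now +1
(171/43): 171 mod 43 = 42, so (171/43) = (42/43)
factor out 2^1: 42 = 2^1·21; with 43 mod 8 = 3, (2/43) = -1; sign now -1; continue with (21/43)
flip (21/43) -> (43/21): both odd, 21 mod 4 = 1, 43 mod 4 = 3, so the flip contributes +1; sign now -1
(43/21): 43 mod 21 = 1, so (43/21) = (1/21)
reached (1/21) = 1, so the symbol is -1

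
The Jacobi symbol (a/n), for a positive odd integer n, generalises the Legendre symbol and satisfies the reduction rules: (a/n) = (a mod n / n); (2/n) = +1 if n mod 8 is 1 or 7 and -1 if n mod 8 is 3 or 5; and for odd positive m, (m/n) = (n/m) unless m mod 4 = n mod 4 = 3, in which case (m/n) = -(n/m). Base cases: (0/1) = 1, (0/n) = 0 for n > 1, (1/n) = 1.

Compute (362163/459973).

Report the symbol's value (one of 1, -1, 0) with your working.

reciprocity: (362163/459973) = +1·(459973/362163) since 362163 mod 4 = 3, 459973 mod 4 = 1; sign now +1
(459973/362163) = (97810/362163)   [reduce mod 362163]
97810 = 2^1·48905; (2/362163) = -1 since 362163 mod 8 = 3, so (97810/362163) = (-1)^1·(48905/362163); sign now -1
reciprocity: (48905/362163) = +1·(362163/48905) since 48905 mod 4 = 1, 362163 mod 4 = 3; sign now -1
(362163/48905) = (19828/48905)   [reduce mod 48905]
19828 = 2^2·4957; (2/48905) = +1 since 48905 mod 8 = 1, so (19828/48905) = (+1)^2·(4957/48905); sign now -1
reciprocity: (4957/48905) = +1·(48905/4957) since 4957 mod 4 = 1, 48905 mod 4 = 1; sign now -1
(48905/4957) = (4292/4957)   [reduce mod 4957]
4292 = 2^2·1073; (2/4957) = -1 since 4957 mod 8 = 5, so (4292/4957) = (-1)^2·(1073/4957); sign now -1
reciprocity: (1073/4957) = +1·(4957/1073) since 1073 mod 4 = 1, 4957 mod 4 = 1; sign now -1
(4957/1073) = (665/1073)   [reduce mod 1073]
reciprocity: (665/1073) = +1·(1073/665) since 665 mod 4 = 1, 1073 mod 4 = 1; sign now -1
(1073/665) = (408/665)   [reduce mod 665]
408 = 2^3·51; (2/665) = +1 since 665 mod 8 = 1, so (408/665) = (+1)^3·(51/665); sign now -1
reciprocity: (51/665) = +1·(665/51) since 51 mod 4 = 3, 665 mod 4 = 1; sign now -1
(665/51) = (2/51)   [reduce mod 51]
2 = 2^1·1; (2/51) = -1 since 51 mod 8 = 3, so (2/51) = (-1)^1·(1/51); sign now +1
(1/51) = 1; final value = sign = +1

1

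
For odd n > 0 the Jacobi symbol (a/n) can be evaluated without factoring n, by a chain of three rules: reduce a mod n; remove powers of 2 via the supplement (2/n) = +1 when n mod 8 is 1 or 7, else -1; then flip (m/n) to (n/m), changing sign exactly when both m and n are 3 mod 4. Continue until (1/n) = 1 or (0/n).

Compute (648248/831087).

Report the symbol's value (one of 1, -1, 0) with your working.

factor out 2^3: 648248 = 2^3·81031; with 831087 mod 8 = 7, (2/831087) = +1; sign now +1; continue with (81031/831087)
flip (81031/831087) -> (831087/81031): both odd, 81031 mod 4 = 3, 831087 mod 4 = 3, so the flip contributes -1; sign now -1
(831087/81031): 831087 mod 81031 = 20777, so (831087/81031) = (20777/81031)
flip (20777/81031) -> (81031/20777): both odd, 20777 mod 4 = 1, 81031 mod 4 = 3, so the flip contributes +1; sign now -1
(81031/20777): 81031 mod 20777 = 18700, so (81031/20777) = (18700/20777)
factor out 2^2: 18700 = 2^2·4675; with 20777 mod 8 = 1, (2/20777) = +1; sign now -1; continue with (4675/20777)
flip (4675/20777) -> (20777/4675): both odd, 4675 mod 4 = 3, 20777 mod 4 = 1, so the flip contributes +1; sign now -1
(20777/4675): 20777 mod 4675 = 2077, so (20777/4675) = (2077/4675)
flip (2077/4675) -> (4675/2077): both odd, 2077 mod 4 = 1, 4675 mod 4 = 3, so the flip contributes +1; sign now -1
(4675/2077): 4675 mod 2077 = 521, so (4675/2077) = (521/2077)
flip (521/2077) -> (2077/521): both odd, 521 mod 4 = 1, 2077 mod 4 = 1, so the flip contributes +1; sign now -1
(2077/521): 2077 mod 521 = 514, so (2077/521) = (514/521)
factor out 2^1: 514 = 2^1·257; with 521 mod 8 = 1, (2/521) = +1; sign now -1; continue with (257/521)
flip (257/521) -> (521/257): both odd, 257 mod 4 = 1, 521 mod 4 = 1, so the flip contributes +1; sign now -1
(521/257): 521 mod 257 = 7, so (521/257) = (7/257)
flip (7/257) -> (257/7): both odd, 7 mod 4 = 3, 257 mod 4 = 1, so the flip contributes +1; sign now -1
(257/7): 257 mod 7 = 5, so (257/7) = (5/7)
flip (5/7) -> (7/5): both odd, 5 mod 4 = 1, 7 mod 4 = 3, so the flip contributes +1; sign now -1
(7/5): 7 mod 5 = 2, so (7/5) = (2/5)
factor out 2^1: 2 = 2^1·1; with 5 mod 8 = 5, (2/5) = -1; sign now +1; continue with (1/5)
reached (1/5) = 1, so the symbol is +1

1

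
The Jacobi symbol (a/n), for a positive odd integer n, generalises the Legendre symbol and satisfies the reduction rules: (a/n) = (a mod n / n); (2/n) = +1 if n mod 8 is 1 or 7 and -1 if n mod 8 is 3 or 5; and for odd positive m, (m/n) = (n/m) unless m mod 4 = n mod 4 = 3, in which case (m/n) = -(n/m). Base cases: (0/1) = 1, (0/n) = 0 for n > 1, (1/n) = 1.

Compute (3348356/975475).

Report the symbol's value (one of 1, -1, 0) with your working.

(3348356/975475): 3348356 mod 975475 = 421931, so (3348356/975475) = (421931/975475)
flip (421931/975475) -> (975475/421931): both odd, 421931 mod 4 = 3, 975475 mod 4 = 3, so the flip contributes -1; sign now -1
(975475/421931): 975475 mod 421931 = 131613, so (975475/421931) = (131613/421931)
flip (131613/421931) -> (421931/131613): both odd, 131613 mod 4 = 1, 421931 mod 4 = 3, so the flip contributes +1; sign now -1
(421931/131613): 421931 mod 131613 = 27092, so (421931/131613) = (27092/131613)
factor out 2^2: 27092 = 2^2·6773; with 131613 mod 8 = 5, (2/131613) = -1; sign now -1; continue with (6773/131613)
flip (6773/131613) -> (131613/6773): both odd, 6773 mod 4 = 1, 131613 mod 4 = 1, so the flip contributes +1; sign now -1
(131613/6773): 131613 mod 6773 = 2926, so (131613/6773) = (2926/6773)
factor out 2^1: 2926 = 2^1·1463; with 6773 mod 8 = 5, (2/6773) = -1; sign now +1; continue with (1463/6773)
flip (1463/6773) -> (6773/1463): both odd, 1463 mod 4 = 3, 6773 mod 4 = 1, so the flip contributes +1; sign now +1
(6773/1463): 6773 mod 1463 = 921, so (6773/1463) = (921/1463)
flip (921/1463) -> (1463/921): both odd, 921 mod 4 = 1, 1463 mod 4 = 3, so the flip contributes +1; sign now +1
(1463/921): 1463 mod 921 = 542, so (1463/921) = (542/921)
factor out 2^1: 542 = 2^1·271; with 921 mod 8 = 1, (2/921) = +1; sign now +1; continue with (271/921)
flip (271/921) -> (921/271): both odd, 271 mod 4 = 3, 921 mod 4 = 1, so the flip contributes +1; sign now +1
(921/271): 921 mod 271 = 108, so (921/271) = (108/271)
factor out 2^2: 108 = 2^2·27; with 271 mod 8 = 7, (2/271) = +1; sign now +1; continue with (27/271)
flip (27/271) -> (271/27): both odd, 27 mod 4 = 3, 271 mod 4 = 3, so the flip contributes -1; sign now -1
(271/27): 271 mod 27 = 1, so (271/27) = (1/27)
reached (1/27) = 1, so the symbol is -1

-1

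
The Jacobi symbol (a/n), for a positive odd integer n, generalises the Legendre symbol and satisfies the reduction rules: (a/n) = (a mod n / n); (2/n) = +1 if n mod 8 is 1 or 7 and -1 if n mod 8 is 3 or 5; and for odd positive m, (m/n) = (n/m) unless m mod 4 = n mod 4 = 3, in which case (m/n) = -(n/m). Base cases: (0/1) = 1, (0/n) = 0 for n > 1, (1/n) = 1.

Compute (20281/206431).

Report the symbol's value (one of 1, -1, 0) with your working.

reciprocity: (20281/206431) = +1·(206431/20281) since 20281 mod 4 = 1, 206431 mod 4 = 3; sign now +1
(206431/20281) = (3621/20281)   [reduce mod 20281]
reciprocity: (3621/20281) = +1·(20281/3621) since 3621 mod 4 = 1, 20281 mod 4 = 1; sign now +1
(20281/3621) = (2176/3621)   [reduce mod 3621]
2176 = 2^7·17; (2/3621) = -1 since 3621 mod 8 = 5, so (2176/3621) = (-1)^7·(17/3621); sign now -1
reciprocity: (17/3621) = +1·(3621/17) since 17 mod 4 = 1, 3621 mod 4 = 1; sign now -1
(3621/17) = (0/17)   [reduce mod 17]
(0/17) = 0   [gcd(a, n) > 1]; final value = 0

0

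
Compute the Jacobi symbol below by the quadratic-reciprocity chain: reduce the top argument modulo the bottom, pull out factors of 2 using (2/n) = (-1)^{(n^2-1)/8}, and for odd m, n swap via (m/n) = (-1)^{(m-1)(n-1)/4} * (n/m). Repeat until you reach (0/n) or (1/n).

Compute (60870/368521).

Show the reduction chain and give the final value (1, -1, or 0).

-1

60870 = 2^1·30435; (2/368521) = +1 since 368521 mod 8 = 1, so (60870/368521) = (+1)^1·(30435/368521); sign now +1
reciprocity: (30435/368521) = +1·(368521/30435) since 30435 mod 4 = 3, 368521 mod 4 = 1; sign now +1
(368521/30435) = (3301/30435)   [reduce mod 30435]
reciprocity: (3301/30435) = +1·(30435/3301) since 3301 mod 4 = 1, 30435 mod 4 = 3; sign now +1
(30435/3301) = (726/3301)   [reduce mod 3301]
726 = 2^1·363; (2/3301) = -1 since 3301 mod 8 = 5, so (726/3301) = (-1)^1·(363/3301); sign now -1
reciprocity: (363/3301) = +1·(3301/363) since 363 mod 4 = 3, 3301 mod 4 = 1; sign now -1
(3301/363) = (34/363)   [reduce mod 363]
34 = 2^1·17; (2/363) = -1 since 363 mod 8 = 3, so (34/363) = (-1)^1·(17/363); sign now +1
reciprocity: (17/363) = +1·(363/17) since 17 mod 4 = 1, 363 mod 4 = 3; sign now +1
(363/17) = (6/17)   [reduce mod 17]
6 = 2^1·3; (2/17) = +1 since 17 mod 8 = 1, so (6/17) = (+1)^1·(3/17); sign now +1
reciprocity: (3/17) = +1·(17/3) since 3 mod 4 = 3, 17 mod 4 = 1; sign now +1
(17/3) = (2/3)   [reduce mod 3]
2 = 2^1·1; (2/3) = -1 since 3 mod 8 = 3, so (2/3) = (-1)^1·(1/3); sign now -1
(1/3) = 1; final value = sign = -1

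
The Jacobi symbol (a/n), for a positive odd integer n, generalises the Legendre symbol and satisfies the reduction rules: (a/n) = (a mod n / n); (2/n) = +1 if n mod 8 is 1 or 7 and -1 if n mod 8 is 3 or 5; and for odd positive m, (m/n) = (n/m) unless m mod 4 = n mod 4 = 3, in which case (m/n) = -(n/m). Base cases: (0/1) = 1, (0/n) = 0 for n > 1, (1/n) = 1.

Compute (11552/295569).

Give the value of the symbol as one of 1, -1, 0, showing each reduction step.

11552 = 2^5·361; (2/295569) = +1 since 295569 mod 8 = 1, so (11552/295569) = (+1)^5·(361/295569); sign now +1
reciprocity: (361/295569) = +1·(295569/361) since 361 mod 4 = 1, 295569 mod 4 = 1; sign now +1
(295569/361) = (271/361)   [reduce mod 361]
reciprocity: (271/361) = +1·(361/271) since 271 mod 4 = 3, 361 mod 4 = 1; sign now +1
(361/271) = (90/271)   [reduce mod 271]
90 = 2^1·45; (2/271) = +1 since 271 mod 8 = 7, so (90/271) = (+1)^1·(45/271); sign now +1
reciprocity: (45/271) = +1·(271/45) since 45 mod 4 = 1, 271 mod 4 = 3; sign now +1
(271/45) = (1/45)   [reduce mod 45]
(1/45) = 1; final value = sign = +1

1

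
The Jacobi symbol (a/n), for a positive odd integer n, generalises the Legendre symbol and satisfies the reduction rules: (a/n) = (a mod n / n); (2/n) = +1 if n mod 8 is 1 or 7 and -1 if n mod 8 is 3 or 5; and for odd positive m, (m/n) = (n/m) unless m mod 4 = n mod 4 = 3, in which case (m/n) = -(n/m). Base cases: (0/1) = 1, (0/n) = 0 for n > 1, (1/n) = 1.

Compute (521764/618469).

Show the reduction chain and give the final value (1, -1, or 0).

-1

521764 = 2^2·130441; (2/618469) = -1 since 618469 mod 8 = 5, so (521764/618469) = (-1)^2·(130441/618469); sign now +1
reciprocity: (130441/618469) = +1·(618469/130441) since 130441 mod 4 = 1, 618469 mod 4 = 1; sign now +1
(618469/130441) = (96705/130441)   [reduce mod 130441]
reciprocity: (96705/130441) = +1·(130441/96705) since 96705 mod 4 = 1, 130441 mod 4 = 1; sign now +1
(130441/96705) = (33736/96705)   [reduce mod 96705]
33736 = 2^3·4217; (2/96705) = +1 since 96705 mod 8 = 1, so (33736/96705) = (+1)^3·(4217/96705); sign now +1
reciprocity: (4217/96705) = +1·(96705/4217) since 4217 mod 4 = 1, 96705 mod 4 = 1; sign now +1
(96705/4217) = (3931/4217)   [reduce mod 4217]
reciprocity: (3931/4217) = +1·(4217/3931) since 3931 mod 4 = 3, 4217 mod 4 = 1; sign now +1
(4217/3931) = (286/3931)   [reduce mod 3931]
286 = 2^1·143; (2/3931) = -1 since 3931 mod 8 = 3, so (286/3931) = (-1)^1·(143/3931); sign now -1
reciprocity: (143/3931) = -1·(3931/143) since 143 mod 4 = 3, 3931 mod 4 = 3; sign now +1
(3931/143) = (70/143)   [reduce mod 143]
70 = 2^1·35; (2/143) = +1 since 143 mod 8 = 7, so (70/143) = (+1)^1·(35/143); sign now +1
reciprocity: (35/143) = -1·(143/35) since 35 mod 4 = 3, 143 mod 4 = 3; sign now -1
(143/35) = (3/35)   [reduce mod 35]
reciprocity: (3/35) = -1·(35/3) since 3 mod 4 = 3, 35 mod 4 = 3; sign now +1
(35/3) = (2/3)   [reduce mod 3]
2 = 2^1·1; (2/3) = -1 since 3 mod 8 = 3, so (2/3) = (-1)^1·(1/3); sign now -1
(1/3) = 1; final value = sign = -1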